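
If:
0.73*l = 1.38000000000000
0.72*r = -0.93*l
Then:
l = 1.89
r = -2.44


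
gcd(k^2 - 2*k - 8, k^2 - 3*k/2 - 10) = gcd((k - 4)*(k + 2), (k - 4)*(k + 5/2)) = k - 4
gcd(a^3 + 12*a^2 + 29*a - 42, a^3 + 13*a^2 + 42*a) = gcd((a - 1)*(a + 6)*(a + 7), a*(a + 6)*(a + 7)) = a^2 + 13*a + 42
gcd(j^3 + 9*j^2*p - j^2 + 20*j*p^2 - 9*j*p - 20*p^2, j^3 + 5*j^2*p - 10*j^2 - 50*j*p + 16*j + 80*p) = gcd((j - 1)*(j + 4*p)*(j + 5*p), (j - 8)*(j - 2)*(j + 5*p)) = j + 5*p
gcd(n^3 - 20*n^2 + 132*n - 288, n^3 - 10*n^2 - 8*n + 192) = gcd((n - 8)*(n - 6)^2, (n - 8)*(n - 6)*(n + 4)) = n^2 - 14*n + 48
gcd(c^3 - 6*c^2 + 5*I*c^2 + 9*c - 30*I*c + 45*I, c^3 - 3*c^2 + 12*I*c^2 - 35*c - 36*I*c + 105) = c^2 + c*(-3 + 5*I) - 15*I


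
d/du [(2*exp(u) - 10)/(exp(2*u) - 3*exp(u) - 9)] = 2*(-(exp(u) - 5)*(2*exp(u) - 3) + exp(2*u) - 3*exp(u) - 9)*exp(u)/(-exp(2*u) + 3*exp(u) + 9)^2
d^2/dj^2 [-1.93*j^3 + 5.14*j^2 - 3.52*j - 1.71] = 10.28 - 11.58*j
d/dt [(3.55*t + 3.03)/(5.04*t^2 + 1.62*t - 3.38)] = (17.892*t^2 + 5.751*t - (3.55*t + 3.03)*(10.08*t + 1.62) - 11.999)/(5.04*t^2 + 1.62*t - 3.38)^2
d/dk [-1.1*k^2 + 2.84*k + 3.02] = 2.84 - 2.2*k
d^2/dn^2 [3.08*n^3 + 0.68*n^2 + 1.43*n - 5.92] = 18.48*n + 1.36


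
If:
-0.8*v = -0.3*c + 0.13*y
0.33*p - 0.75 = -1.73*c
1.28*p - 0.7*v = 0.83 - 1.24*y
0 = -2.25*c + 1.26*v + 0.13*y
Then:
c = 0.05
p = 1.99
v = 0.23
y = -1.26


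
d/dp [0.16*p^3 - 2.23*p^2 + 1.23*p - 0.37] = 0.48*p^2 - 4.46*p + 1.23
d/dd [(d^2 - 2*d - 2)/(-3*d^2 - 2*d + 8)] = 4*(-2*d^2 + d - 5)/(9*d^4 + 12*d^3 - 44*d^2 - 32*d + 64)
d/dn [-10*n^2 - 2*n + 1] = -20*n - 2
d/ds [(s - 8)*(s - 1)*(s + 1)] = 3*s^2 - 16*s - 1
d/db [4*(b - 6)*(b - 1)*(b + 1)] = 12*b^2 - 48*b - 4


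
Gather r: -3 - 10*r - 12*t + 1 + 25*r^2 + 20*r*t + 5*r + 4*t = 25*r^2 + r*(20*t - 5) - 8*t - 2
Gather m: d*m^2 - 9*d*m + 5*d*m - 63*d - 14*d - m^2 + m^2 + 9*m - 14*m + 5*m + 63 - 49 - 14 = d*m^2 - 4*d*m - 77*d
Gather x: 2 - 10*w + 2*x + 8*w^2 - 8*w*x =8*w^2 - 10*w + x*(2 - 8*w) + 2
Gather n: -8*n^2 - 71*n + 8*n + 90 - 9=-8*n^2 - 63*n + 81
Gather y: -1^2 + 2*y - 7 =2*y - 8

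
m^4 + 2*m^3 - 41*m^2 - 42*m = m*(m - 6)*(m + 1)*(m + 7)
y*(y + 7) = y^2 + 7*y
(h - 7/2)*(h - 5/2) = h^2 - 6*h + 35/4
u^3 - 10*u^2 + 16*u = u*(u - 8)*(u - 2)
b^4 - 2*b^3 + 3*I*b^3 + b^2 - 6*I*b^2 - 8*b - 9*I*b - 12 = (b - 3)*(b + 4*I)*(-I*b - I)*(I*b + 1)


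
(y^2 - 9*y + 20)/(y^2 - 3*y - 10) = (y - 4)/(y + 2)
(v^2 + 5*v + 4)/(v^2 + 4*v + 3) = (v + 4)/(v + 3)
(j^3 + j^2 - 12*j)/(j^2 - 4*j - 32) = j*(j - 3)/(j - 8)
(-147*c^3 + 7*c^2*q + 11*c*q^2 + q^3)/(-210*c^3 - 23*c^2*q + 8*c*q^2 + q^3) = (-21*c^2 + 4*c*q + q^2)/(-30*c^2 + c*q + q^2)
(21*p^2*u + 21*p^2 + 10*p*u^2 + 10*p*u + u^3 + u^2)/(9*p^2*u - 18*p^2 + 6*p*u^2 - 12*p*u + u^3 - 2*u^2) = (7*p*u + 7*p + u^2 + u)/(3*p*u - 6*p + u^2 - 2*u)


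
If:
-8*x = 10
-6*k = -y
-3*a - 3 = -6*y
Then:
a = 2*y - 1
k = y/6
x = -5/4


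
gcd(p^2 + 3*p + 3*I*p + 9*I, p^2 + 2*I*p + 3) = p + 3*I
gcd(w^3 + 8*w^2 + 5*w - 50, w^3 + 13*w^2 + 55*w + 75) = w^2 + 10*w + 25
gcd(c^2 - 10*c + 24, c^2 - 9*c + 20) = c - 4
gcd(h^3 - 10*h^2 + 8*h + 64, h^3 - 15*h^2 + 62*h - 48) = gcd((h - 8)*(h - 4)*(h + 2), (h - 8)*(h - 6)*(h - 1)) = h - 8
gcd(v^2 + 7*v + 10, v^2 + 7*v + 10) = v^2 + 7*v + 10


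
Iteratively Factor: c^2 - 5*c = (c - 5)*(c)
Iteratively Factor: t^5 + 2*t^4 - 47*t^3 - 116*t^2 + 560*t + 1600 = (t + 4)*(t^4 - 2*t^3 - 39*t^2 + 40*t + 400) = (t + 4)^2*(t^3 - 6*t^2 - 15*t + 100) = (t - 5)*(t + 4)^2*(t^2 - t - 20) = (t - 5)*(t + 4)^3*(t - 5)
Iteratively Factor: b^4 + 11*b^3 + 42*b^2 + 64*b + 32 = (b + 1)*(b^3 + 10*b^2 + 32*b + 32) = (b + 1)*(b + 4)*(b^2 + 6*b + 8) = (b + 1)*(b + 4)^2*(b + 2)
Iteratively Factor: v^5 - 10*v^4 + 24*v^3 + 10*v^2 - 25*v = (v - 5)*(v^4 - 5*v^3 - v^2 + 5*v) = v*(v - 5)*(v^3 - 5*v^2 - v + 5) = v*(v - 5)*(v + 1)*(v^2 - 6*v + 5) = v*(v - 5)^2*(v + 1)*(v - 1)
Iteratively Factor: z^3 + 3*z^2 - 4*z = (z)*(z^2 + 3*z - 4) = z*(z + 4)*(z - 1)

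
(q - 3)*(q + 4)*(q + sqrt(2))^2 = q^4 + q^3 + 2*sqrt(2)*q^3 - 10*q^2 + 2*sqrt(2)*q^2 - 24*sqrt(2)*q + 2*q - 24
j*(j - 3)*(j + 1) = j^3 - 2*j^2 - 3*j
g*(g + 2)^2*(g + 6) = g^4 + 10*g^3 + 28*g^2 + 24*g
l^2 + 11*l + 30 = (l + 5)*(l + 6)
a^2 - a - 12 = (a - 4)*(a + 3)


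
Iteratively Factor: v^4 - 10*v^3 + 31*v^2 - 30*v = (v)*(v^3 - 10*v^2 + 31*v - 30) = v*(v - 5)*(v^2 - 5*v + 6) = v*(v - 5)*(v - 3)*(v - 2)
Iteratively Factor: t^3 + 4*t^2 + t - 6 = (t + 2)*(t^2 + 2*t - 3) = (t - 1)*(t + 2)*(t + 3)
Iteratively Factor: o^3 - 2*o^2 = (o)*(o^2 - 2*o) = o*(o - 2)*(o)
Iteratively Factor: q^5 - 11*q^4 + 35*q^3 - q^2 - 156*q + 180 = (q + 2)*(q^4 - 13*q^3 + 61*q^2 - 123*q + 90) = (q - 2)*(q + 2)*(q^3 - 11*q^2 + 39*q - 45) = (q - 3)*(q - 2)*(q + 2)*(q^2 - 8*q + 15) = (q - 3)^2*(q - 2)*(q + 2)*(q - 5)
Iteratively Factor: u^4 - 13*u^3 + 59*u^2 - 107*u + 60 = (u - 4)*(u^3 - 9*u^2 + 23*u - 15) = (u - 5)*(u - 4)*(u^2 - 4*u + 3) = (u - 5)*(u - 4)*(u - 1)*(u - 3)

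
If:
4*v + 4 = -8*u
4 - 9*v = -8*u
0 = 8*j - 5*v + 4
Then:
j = -1/2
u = -1/2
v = 0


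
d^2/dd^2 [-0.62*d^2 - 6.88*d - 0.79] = -1.24000000000000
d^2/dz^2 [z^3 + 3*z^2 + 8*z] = 6*z + 6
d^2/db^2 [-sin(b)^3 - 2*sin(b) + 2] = (9*sin(b)^2 - 4)*sin(b)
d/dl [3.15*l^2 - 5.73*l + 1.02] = 6.3*l - 5.73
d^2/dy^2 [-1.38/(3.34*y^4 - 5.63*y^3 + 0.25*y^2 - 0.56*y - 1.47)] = ((55.3104*y^2 - 46.6164*y + 0.69)*(-3.34*y^4 + 5.63*y^3 - 0.25*y^2 + 0.56*y + 1.47) + 1.38*(13.36*y^3 - 16.89*y^2 + 0.5*y - 0.56)*(26.72*y^3 - 33.78*y^2 + 1.0*y - 1.12))/(-3.34*y^4 + 5.63*y^3 - 0.25*y^2 + 0.56*y + 1.47)^3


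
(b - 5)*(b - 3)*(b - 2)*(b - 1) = b^4 - 11*b^3 + 41*b^2 - 61*b + 30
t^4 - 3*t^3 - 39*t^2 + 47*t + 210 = (t - 7)*(t - 3)*(t + 2)*(t + 5)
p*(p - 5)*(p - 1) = p^3 - 6*p^2 + 5*p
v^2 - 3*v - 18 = (v - 6)*(v + 3)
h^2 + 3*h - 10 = (h - 2)*(h + 5)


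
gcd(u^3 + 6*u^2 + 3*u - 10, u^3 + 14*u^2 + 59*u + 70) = u^2 + 7*u + 10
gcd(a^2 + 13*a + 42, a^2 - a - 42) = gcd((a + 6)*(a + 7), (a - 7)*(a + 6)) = a + 6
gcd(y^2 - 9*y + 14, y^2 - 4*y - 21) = y - 7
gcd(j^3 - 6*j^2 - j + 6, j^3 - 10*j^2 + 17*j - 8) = j - 1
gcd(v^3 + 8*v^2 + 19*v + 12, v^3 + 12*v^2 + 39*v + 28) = v^2 + 5*v + 4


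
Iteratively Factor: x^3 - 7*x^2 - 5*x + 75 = (x + 3)*(x^2 - 10*x + 25) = (x - 5)*(x + 3)*(x - 5)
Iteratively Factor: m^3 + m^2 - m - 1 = (m - 1)*(m^2 + 2*m + 1) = (m - 1)*(m + 1)*(m + 1)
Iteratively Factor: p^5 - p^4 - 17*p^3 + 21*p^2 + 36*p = (p - 3)*(p^4 + 2*p^3 - 11*p^2 - 12*p) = p*(p - 3)*(p^3 + 2*p^2 - 11*p - 12) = p*(p - 3)*(p + 4)*(p^2 - 2*p - 3) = p*(p - 3)*(p + 1)*(p + 4)*(p - 3)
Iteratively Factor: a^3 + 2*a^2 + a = (a + 1)*(a^2 + a) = (a + 1)^2*(a)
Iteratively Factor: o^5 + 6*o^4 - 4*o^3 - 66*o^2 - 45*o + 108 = (o - 1)*(o^4 + 7*o^3 + 3*o^2 - 63*o - 108) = (o - 3)*(o - 1)*(o^3 + 10*o^2 + 33*o + 36) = (o - 3)*(o - 1)*(o + 4)*(o^2 + 6*o + 9) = (o - 3)*(o - 1)*(o + 3)*(o + 4)*(o + 3)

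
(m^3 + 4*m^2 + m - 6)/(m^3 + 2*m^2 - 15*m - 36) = (m^2 + m - 2)/(m^2 - m - 12)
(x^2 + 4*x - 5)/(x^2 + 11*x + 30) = (x - 1)/(x + 6)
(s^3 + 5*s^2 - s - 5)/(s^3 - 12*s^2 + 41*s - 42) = (s^3 + 5*s^2 - s - 5)/(s^3 - 12*s^2 + 41*s - 42)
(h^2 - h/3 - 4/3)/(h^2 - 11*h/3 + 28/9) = 3*(h + 1)/(3*h - 7)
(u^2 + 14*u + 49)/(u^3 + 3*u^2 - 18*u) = (u^2 + 14*u + 49)/(u*(u^2 + 3*u - 18))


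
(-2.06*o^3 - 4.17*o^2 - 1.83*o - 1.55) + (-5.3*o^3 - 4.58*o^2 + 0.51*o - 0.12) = -7.36*o^3 - 8.75*o^2 - 1.32*o - 1.67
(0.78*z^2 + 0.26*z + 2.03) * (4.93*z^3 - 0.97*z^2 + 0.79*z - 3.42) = 3.8454*z^5 + 0.5252*z^4 + 10.3719*z^3 - 4.4313*z^2 + 0.7145*z - 6.9426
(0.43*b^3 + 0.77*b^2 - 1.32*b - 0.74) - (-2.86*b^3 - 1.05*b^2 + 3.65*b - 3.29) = 3.29*b^3 + 1.82*b^2 - 4.97*b + 2.55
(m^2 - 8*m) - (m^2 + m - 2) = 2 - 9*m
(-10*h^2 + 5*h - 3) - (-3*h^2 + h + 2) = -7*h^2 + 4*h - 5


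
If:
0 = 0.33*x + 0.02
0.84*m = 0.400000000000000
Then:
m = 0.48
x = -0.06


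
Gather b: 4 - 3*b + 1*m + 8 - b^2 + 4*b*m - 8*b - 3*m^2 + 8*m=-b^2 + b*(4*m - 11) - 3*m^2 + 9*m + 12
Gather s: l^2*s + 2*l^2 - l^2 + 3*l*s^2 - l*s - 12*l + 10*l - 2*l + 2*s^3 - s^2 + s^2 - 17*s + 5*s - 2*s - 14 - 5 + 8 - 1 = l^2 + 3*l*s^2 - 4*l + 2*s^3 + s*(l^2 - l - 14) - 12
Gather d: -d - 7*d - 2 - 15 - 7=-8*d - 24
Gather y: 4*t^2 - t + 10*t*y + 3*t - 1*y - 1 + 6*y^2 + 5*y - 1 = 4*t^2 + 2*t + 6*y^2 + y*(10*t + 4) - 2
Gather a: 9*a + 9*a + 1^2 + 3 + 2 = 18*a + 6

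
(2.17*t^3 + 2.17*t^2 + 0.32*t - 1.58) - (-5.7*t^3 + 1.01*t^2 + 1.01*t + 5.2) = 7.87*t^3 + 1.16*t^2 - 0.69*t - 6.78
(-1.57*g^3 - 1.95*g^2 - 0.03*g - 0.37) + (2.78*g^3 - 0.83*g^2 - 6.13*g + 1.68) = 1.21*g^3 - 2.78*g^2 - 6.16*g + 1.31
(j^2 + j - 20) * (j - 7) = j^3 - 6*j^2 - 27*j + 140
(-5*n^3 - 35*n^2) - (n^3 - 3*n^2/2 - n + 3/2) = -6*n^3 - 67*n^2/2 + n - 3/2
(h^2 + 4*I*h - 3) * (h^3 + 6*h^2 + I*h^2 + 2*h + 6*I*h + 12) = h^5 + 6*h^4 + 5*I*h^4 - 5*h^3 + 30*I*h^3 - 30*h^2 + 5*I*h^2 - 6*h + 30*I*h - 36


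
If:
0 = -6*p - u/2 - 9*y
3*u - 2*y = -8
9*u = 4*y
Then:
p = -166/9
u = 16/3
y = 12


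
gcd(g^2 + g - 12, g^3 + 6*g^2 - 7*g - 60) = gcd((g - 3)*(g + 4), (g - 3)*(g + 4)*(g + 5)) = g^2 + g - 12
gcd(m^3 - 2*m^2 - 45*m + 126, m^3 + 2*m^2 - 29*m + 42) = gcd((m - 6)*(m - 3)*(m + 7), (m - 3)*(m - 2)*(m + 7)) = m^2 + 4*m - 21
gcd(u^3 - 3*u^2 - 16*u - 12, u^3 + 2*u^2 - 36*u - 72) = u^2 - 4*u - 12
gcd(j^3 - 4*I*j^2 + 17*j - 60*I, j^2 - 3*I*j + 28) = j + 4*I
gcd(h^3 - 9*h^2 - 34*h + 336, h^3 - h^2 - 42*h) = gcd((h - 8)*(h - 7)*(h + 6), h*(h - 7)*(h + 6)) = h^2 - h - 42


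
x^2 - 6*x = x*(x - 6)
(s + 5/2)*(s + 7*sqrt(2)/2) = s^2 + 5*s/2 + 7*sqrt(2)*s/2 + 35*sqrt(2)/4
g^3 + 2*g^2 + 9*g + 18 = (g + 2)*(g - 3*I)*(g + 3*I)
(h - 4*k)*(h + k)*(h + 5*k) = h^3 + 2*h^2*k - 19*h*k^2 - 20*k^3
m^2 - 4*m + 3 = (m - 3)*(m - 1)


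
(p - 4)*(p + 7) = p^2 + 3*p - 28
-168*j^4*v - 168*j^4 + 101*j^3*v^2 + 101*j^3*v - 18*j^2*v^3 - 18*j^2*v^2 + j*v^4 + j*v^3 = (-8*j + v)*(-7*j + v)*(-3*j + v)*(j*v + j)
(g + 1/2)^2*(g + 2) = g^3 + 3*g^2 + 9*g/4 + 1/2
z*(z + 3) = z^2 + 3*z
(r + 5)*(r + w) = r^2 + r*w + 5*r + 5*w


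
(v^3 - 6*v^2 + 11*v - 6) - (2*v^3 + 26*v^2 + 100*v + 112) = -v^3 - 32*v^2 - 89*v - 118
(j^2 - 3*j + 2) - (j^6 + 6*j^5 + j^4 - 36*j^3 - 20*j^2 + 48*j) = -j^6 - 6*j^5 - j^4 + 36*j^3 + 21*j^2 - 51*j + 2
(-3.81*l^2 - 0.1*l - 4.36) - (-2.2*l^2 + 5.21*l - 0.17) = -1.61*l^2 - 5.31*l - 4.19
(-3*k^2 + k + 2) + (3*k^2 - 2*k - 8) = -k - 6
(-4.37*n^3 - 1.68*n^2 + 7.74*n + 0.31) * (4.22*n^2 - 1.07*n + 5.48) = -18.4414*n^5 - 2.4137*n^4 + 10.5128*n^3 - 16.18*n^2 + 42.0835*n + 1.6988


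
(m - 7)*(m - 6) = m^2 - 13*m + 42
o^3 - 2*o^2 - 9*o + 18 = (o - 3)*(o - 2)*(o + 3)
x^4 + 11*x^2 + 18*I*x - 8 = (x - 4*I)*(x + I)^2*(x + 2*I)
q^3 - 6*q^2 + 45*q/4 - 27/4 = (q - 3)*(q - 3/2)^2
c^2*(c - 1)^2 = c^4 - 2*c^3 + c^2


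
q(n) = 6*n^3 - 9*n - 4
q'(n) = 18*n^2 - 9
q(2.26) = 44.92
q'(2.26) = 82.94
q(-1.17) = -3.08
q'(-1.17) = 15.64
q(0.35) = -6.89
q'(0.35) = -6.80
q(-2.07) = -38.59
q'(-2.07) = 68.13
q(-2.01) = -34.63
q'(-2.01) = 63.72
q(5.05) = 723.28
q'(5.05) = 450.04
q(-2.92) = -127.10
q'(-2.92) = 144.48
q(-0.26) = -1.77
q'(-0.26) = -7.78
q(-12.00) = -10264.00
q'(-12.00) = 2583.00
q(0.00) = -4.00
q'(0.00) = -9.00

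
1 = 1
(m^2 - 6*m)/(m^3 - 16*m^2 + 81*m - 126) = m/(m^2 - 10*m + 21)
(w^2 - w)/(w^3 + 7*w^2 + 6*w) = (w - 1)/(w^2 + 7*w + 6)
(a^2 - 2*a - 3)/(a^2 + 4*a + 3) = (a - 3)/(a + 3)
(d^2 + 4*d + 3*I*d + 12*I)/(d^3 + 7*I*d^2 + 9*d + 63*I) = (d + 4)/(d^2 + 4*I*d + 21)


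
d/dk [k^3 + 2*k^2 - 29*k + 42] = 3*k^2 + 4*k - 29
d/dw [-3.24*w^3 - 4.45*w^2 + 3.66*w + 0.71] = -9.72*w^2 - 8.9*w + 3.66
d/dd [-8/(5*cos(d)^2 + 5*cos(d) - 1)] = -40*(2*cos(d) + 1)*sin(d)/(5*cos(d)^2 + 5*cos(d) - 1)^2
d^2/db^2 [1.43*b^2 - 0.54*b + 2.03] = 2.86000000000000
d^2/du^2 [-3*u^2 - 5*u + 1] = -6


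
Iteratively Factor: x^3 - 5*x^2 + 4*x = (x - 1)*(x^2 - 4*x) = x*(x - 1)*(x - 4)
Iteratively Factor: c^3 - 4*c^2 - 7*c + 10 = (c - 1)*(c^2 - 3*c - 10) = (c - 5)*(c - 1)*(c + 2)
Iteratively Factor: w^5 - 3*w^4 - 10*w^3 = (w)*(w^4 - 3*w^3 - 10*w^2) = w*(w - 5)*(w^3 + 2*w^2) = w^2*(w - 5)*(w^2 + 2*w) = w^2*(w - 5)*(w + 2)*(w)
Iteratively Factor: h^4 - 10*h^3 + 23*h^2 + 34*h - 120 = (h - 5)*(h^3 - 5*h^2 - 2*h + 24) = (h - 5)*(h - 3)*(h^2 - 2*h - 8) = (h - 5)*(h - 4)*(h - 3)*(h + 2)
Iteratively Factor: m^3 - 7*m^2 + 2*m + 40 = (m + 2)*(m^2 - 9*m + 20) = (m - 5)*(m + 2)*(m - 4)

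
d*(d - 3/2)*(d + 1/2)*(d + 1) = d^4 - 7*d^2/4 - 3*d/4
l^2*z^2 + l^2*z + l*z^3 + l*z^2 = z*(l + z)*(l*z + l)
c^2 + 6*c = c*(c + 6)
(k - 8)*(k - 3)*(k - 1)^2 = k^4 - 13*k^3 + 47*k^2 - 59*k + 24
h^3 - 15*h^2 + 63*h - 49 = (h - 7)^2*(h - 1)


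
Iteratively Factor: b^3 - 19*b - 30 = (b - 5)*(b^2 + 5*b + 6) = (b - 5)*(b + 3)*(b + 2)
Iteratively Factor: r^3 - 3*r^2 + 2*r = (r - 2)*(r^2 - r) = r*(r - 2)*(r - 1)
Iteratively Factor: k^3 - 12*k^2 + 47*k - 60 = (k - 4)*(k^2 - 8*k + 15) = (k - 4)*(k - 3)*(k - 5)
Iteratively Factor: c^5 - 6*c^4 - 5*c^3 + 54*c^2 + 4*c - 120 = (c - 2)*(c^4 - 4*c^3 - 13*c^2 + 28*c + 60) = (c - 2)*(c + 2)*(c^3 - 6*c^2 - c + 30) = (c - 2)*(c + 2)^2*(c^2 - 8*c + 15) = (c - 3)*(c - 2)*(c + 2)^2*(c - 5)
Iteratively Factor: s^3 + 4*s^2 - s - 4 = (s + 4)*(s^2 - 1) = (s + 1)*(s + 4)*(s - 1)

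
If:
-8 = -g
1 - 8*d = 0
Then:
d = 1/8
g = 8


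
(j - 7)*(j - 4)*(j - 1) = j^3 - 12*j^2 + 39*j - 28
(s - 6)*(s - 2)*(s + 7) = s^3 - s^2 - 44*s + 84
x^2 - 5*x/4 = x*(x - 5/4)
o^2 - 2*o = o*(o - 2)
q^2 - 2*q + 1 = (q - 1)^2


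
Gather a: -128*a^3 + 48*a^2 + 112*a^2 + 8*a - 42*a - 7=-128*a^3 + 160*a^2 - 34*a - 7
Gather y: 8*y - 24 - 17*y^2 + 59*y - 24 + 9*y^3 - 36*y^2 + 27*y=9*y^3 - 53*y^2 + 94*y - 48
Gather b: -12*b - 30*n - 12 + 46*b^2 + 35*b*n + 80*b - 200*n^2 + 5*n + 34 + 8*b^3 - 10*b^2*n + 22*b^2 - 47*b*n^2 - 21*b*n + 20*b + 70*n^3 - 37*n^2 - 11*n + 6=8*b^3 + b^2*(68 - 10*n) + b*(-47*n^2 + 14*n + 88) + 70*n^3 - 237*n^2 - 36*n + 28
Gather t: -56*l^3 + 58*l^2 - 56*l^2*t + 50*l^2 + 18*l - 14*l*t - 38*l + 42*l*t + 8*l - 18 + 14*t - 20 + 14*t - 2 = -56*l^3 + 108*l^2 - 12*l + t*(-56*l^2 + 28*l + 28) - 40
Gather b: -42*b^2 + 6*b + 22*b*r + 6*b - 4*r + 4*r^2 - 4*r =-42*b^2 + b*(22*r + 12) + 4*r^2 - 8*r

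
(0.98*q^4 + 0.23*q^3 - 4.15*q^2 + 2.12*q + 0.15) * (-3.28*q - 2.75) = -3.2144*q^5 - 3.4494*q^4 + 12.9795*q^3 + 4.4589*q^2 - 6.322*q - 0.4125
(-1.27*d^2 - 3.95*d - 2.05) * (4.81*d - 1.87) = -6.1087*d^3 - 16.6246*d^2 - 2.474*d + 3.8335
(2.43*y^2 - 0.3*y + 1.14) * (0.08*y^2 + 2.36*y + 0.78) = 0.1944*y^4 + 5.7108*y^3 + 1.2786*y^2 + 2.4564*y + 0.8892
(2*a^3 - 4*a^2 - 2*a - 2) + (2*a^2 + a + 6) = 2*a^3 - 2*a^2 - a + 4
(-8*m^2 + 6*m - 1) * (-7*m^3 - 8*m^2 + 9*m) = 56*m^5 + 22*m^4 - 113*m^3 + 62*m^2 - 9*m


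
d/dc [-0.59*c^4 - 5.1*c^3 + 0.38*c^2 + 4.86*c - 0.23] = -2.36*c^3 - 15.3*c^2 + 0.76*c + 4.86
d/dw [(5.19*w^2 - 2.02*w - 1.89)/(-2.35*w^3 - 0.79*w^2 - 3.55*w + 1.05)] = (12.1965*w^4 - 9.494*w^3 - 33.3448*w^2 + 7.9128*w - 8.8305)/(5.5225*w^6 + 3.713*w^5 + 17.3091*w^4 + 0.673999999999999*w^3 + 10.9435*w^2 - 7.455*w + 1.1025)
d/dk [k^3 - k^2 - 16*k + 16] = 3*k^2 - 2*k - 16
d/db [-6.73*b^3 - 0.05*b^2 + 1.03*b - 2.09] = -20.19*b^2 - 0.1*b + 1.03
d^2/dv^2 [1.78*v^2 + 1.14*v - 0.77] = 3.56000000000000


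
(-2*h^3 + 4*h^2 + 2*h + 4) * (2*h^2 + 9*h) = -4*h^5 - 10*h^4 + 40*h^3 + 26*h^2 + 36*h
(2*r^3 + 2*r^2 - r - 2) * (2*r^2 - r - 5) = 4*r^5 + 2*r^4 - 14*r^3 - 13*r^2 + 7*r + 10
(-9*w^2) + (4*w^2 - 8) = -5*w^2 - 8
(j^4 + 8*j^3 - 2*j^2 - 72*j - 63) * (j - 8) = j^5 - 66*j^3 - 56*j^2 + 513*j + 504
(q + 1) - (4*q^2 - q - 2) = -4*q^2 + 2*q + 3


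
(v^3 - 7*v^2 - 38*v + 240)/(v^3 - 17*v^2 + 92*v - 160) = (v + 6)/(v - 4)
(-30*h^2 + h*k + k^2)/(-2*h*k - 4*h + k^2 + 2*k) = (30*h^2 - h*k - k^2)/(2*h*k + 4*h - k^2 - 2*k)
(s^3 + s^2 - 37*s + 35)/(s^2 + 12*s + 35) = (s^2 - 6*s + 5)/(s + 5)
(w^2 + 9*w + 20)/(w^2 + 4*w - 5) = (w + 4)/(w - 1)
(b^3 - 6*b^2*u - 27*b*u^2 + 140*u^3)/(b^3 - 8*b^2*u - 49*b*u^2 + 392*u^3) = (-b^2 - b*u + 20*u^2)/(-b^2 + b*u + 56*u^2)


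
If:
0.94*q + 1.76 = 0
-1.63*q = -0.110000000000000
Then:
No Solution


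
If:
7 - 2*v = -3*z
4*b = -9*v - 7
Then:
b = -27*z/8 - 77/8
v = 3*z/2 + 7/2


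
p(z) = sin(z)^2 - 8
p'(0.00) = 0.00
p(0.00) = -8.00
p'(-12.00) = 0.91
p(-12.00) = -7.71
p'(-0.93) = -0.96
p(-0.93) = -7.36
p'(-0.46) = -0.80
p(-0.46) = -7.80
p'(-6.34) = -0.11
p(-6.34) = -8.00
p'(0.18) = 0.35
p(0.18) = -7.97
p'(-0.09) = -0.18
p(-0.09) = -7.99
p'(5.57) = -0.99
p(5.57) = -7.57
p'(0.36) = 0.66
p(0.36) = -7.88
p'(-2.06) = 0.83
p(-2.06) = -7.22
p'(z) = 2*sin(z)*cos(z)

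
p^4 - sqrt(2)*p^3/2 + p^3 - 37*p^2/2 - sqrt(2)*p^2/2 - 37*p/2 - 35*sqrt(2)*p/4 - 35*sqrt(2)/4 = (p + 1)*(p - 7*sqrt(2)/2)*(p + sqrt(2)/2)*(p + 5*sqrt(2)/2)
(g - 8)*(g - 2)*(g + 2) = g^3 - 8*g^2 - 4*g + 32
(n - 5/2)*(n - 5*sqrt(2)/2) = n^2 - 5*sqrt(2)*n/2 - 5*n/2 + 25*sqrt(2)/4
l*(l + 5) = l^2 + 5*l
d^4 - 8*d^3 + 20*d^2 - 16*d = d*(d - 4)*(d - 2)^2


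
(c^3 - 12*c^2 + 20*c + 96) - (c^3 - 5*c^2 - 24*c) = -7*c^2 + 44*c + 96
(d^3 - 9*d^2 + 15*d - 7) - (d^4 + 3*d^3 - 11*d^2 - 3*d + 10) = -d^4 - 2*d^3 + 2*d^2 + 18*d - 17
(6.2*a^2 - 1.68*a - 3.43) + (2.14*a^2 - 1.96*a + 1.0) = 8.34*a^2 - 3.64*a - 2.43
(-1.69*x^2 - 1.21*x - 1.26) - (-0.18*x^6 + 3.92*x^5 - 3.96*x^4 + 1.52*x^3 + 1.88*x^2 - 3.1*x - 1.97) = 0.18*x^6 - 3.92*x^5 + 3.96*x^4 - 1.52*x^3 - 3.57*x^2 + 1.89*x + 0.71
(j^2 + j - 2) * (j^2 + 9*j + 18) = j^4 + 10*j^3 + 25*j^2 - 36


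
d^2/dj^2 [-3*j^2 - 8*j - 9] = -6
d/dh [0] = 0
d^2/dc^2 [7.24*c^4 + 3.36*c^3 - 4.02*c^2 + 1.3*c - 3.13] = 86.88*c^2 + 20.16*c - 8.04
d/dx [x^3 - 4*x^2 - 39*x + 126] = 3*x^2 - 8*x - 39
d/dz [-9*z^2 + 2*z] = 2 - 18*z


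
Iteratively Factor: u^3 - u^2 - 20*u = (u)*(u^2 - u - 20) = u*(u - 5)*(u + 4)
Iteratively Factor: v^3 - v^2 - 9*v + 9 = (v - 3)*(v^2 + 2*v - 3) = (v - 3)*(v + 3)*(v - 1)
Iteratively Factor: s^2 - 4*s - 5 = (s + 1)*(s - 5)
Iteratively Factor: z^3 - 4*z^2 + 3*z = (z - 1)*(z^2 - 3*z) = z*(z - 1)*(z - 3)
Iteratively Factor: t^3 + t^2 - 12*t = (t + 4)*(t^2 - 3*t) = (t - 3)*(t + 4)*(t)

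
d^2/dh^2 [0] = 0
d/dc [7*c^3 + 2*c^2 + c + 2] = 21*c^2 + 4*c + 1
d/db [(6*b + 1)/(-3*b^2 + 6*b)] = 2*(3*b^2 + b - 1)/(3*b^2*(b^2 - 4*b + 4))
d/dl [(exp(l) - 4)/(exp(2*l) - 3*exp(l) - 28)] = (-(exp(l) - 4)*(2*exp(l) - 3) + exp(2*l) - 3*exp(l) - 28)*exp(l)/(-exp(2*l) + 3*exp(l) + 28)^2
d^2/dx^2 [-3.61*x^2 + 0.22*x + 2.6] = -7.22000000000000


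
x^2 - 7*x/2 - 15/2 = (x - 5)*(x + 3/2)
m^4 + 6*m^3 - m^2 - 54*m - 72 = (m - 3)*(m + 2)*(m + 3)*(m + 4)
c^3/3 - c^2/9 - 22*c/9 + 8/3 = (c/3 + 1)*(c - 2)*(c - 4/3)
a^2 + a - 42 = (a - 6)*(a + 7)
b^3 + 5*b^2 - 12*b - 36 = (b - 3)*(b + 2)*(b + 6)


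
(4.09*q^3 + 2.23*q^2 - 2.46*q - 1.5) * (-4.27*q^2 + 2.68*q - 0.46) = -17.4643*q^5 + 1.4391*q^4 + 14.5992*q^3 - 1.2136*q^2 - 2.8884*q + 0.69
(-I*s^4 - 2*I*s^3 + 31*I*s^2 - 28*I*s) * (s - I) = -I*s^5 - s^4 - 2*I*s^4 - 2*s^3 + 31*I*s^3 + 31*s^2 - 28*I*s^2 - 28*s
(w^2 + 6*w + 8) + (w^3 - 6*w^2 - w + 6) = w^3 - 5*w^2 + 5*w + 14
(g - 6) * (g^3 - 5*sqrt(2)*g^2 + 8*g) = g^4 - 5*sqrt(2)*g^3 - 6*g^3 + 8*g^2 + 30*sqrt(2)*g^2 - 48*g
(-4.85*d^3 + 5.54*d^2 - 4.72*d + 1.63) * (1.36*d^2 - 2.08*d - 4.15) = -6.596*d^5 + 17.6224*d^4 + 2.1851*d^3 - 10.9566*d^2 + 16.1976*d - 6.7645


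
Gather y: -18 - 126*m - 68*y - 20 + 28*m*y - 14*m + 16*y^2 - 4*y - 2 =-140*m + 16*y^2 + y*(28*m - 72) - 40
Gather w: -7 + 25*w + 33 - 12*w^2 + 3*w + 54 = -12*w^2 + 28*w + 80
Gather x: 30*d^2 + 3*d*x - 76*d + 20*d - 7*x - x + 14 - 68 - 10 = 30*d^2 - 56*d + x*(3*d - 8) - 64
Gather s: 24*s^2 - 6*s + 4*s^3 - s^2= 4*s^3 + 23*s^2 - 6*s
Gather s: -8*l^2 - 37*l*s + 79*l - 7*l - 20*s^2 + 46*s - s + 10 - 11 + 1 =-8*l^2 + 72*l - 20*s^2 + s*(45 - 37*l)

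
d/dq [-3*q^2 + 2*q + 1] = 2 - 6*q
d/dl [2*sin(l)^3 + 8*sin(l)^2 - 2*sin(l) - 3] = 2*(3*sin(l)^2 + 8*sin(l) - 1)*cos(l)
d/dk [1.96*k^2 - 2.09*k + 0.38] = 3.92*k - 2.09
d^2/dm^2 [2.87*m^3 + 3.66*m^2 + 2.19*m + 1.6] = 17.22*m + 7.32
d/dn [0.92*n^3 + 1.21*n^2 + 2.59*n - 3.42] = 2.76*n^2 + 2.42*n + 2.59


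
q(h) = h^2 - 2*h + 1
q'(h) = 2*h - 2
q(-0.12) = 1.25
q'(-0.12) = -2.24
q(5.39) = 19.27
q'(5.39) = 8.78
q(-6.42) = 55.06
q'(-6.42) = -14.84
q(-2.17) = 10.05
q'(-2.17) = -6.34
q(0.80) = 0.04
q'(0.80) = -0.40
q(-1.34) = 5.48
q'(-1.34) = -4.68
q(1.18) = 0.03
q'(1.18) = 0.36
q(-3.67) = 21.81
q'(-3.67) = -9.34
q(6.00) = 25.00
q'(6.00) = 10.00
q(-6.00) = 49.00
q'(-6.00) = -14.00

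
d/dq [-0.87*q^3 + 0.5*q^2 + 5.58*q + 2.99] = -2.61*q^2 + 1.0*q + 5.58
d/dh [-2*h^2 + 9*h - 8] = 9 - 4*h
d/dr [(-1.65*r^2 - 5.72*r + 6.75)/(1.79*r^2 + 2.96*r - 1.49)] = (5.3548*r^2 - 19.248*r - 11.4572)/(3.2041*r^4 + 10.5968*r^3 + 3.4274*r^2 - 8.8208*r + 2.2201)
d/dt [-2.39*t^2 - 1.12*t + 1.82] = -4.78*t - 1.12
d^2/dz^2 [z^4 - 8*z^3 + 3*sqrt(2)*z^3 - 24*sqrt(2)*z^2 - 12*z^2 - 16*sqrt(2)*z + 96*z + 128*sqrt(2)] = 12*z^2 - 48*z + 18*sqrt(2)*z - 48*sqrt(2) - 24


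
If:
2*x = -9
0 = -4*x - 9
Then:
No Solution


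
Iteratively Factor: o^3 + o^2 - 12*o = (o - 3)*(o^2 + 4*o) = (o - 3)*(o + 4)*(o)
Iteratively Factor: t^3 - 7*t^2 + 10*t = (t)*(t^2 - 7*t + 10) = t*(t - 2)*(t - 5)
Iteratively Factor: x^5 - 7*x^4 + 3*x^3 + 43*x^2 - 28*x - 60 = (x + 2)*(x^4 - 9*x^3 + 21*x^2 + x - 30) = (x - 2)*(x + 2)*(x^3 - 7*x^2 + 7*x + 15) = (x - 5)*(x - 2)*(x + 2)*(x^2 - 2*x - 3) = (x - 5)*(x - 3)*(x - 2)*(x + 2)*(x + 1)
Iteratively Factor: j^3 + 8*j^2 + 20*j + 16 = (j + 2)*(j^2 + 6*j + 8) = (j + 2)*(j + 4)*(j + 2)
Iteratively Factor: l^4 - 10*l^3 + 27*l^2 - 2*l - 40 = (l - 5)*(l^3 - 5*l^2 + 2*l + 8) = (l - 5)*(l - 2)*(l^2 - 3*l - 4) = (l - 5)*(l - 2)*(l + 1)*(l - 4)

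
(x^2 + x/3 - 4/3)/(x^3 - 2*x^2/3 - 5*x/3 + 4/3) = 1/(x - 1)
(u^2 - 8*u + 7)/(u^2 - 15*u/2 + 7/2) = 2*(u - 1)/(2*u - 1)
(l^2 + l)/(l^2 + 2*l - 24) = l*(l + 1)/(l^2 + 2*l - 24)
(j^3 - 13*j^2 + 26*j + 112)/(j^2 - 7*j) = j - 6 - 16/j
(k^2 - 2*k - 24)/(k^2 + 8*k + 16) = (k - 6)/(k + 4)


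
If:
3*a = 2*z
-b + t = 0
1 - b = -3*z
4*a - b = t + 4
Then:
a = -6/5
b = -22/5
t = -22/5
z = -9/5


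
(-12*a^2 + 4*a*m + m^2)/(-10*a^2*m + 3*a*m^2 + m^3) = (6*a + m)/(m*(5*a + m))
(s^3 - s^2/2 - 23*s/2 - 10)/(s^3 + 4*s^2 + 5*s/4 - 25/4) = 2*(s^2 - 3*s - 4)/(2*s^2 + 3*s - 5)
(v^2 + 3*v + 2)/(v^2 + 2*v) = (v + 1)/v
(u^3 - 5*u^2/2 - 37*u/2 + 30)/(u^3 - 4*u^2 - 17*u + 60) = (u - 3/2)/(u - 3)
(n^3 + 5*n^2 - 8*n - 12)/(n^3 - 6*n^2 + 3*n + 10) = (n + 6)/(n - 5)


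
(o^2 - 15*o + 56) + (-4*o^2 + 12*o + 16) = -3*o^2 - 3*o + 72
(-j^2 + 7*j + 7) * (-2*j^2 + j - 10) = 2*j^4 - 15*j^3 + 3*j^2 - 63*j - 70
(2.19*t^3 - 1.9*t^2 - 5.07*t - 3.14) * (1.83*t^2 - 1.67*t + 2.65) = 4.0077*t^5 - 7.1343*t^4 - 0.301600000000001*t^3 - 2.3143*t^2 - 8.1917*t - 8.321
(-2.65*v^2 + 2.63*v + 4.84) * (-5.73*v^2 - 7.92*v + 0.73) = 15.1845*v^4 + 5.9181*v^3 - 50.4973*v^2 - 36.4129*v + 3.5332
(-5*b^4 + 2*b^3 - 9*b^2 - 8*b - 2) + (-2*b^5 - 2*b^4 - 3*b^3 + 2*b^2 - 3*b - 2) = -2*b^5 - 7*b^4 - b^3 - 7*b^2 - 11*b - 4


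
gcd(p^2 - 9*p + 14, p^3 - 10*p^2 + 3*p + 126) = p - 7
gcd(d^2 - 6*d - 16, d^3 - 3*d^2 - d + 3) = 1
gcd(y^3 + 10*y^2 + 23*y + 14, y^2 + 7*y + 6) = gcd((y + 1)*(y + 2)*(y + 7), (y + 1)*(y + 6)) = y + 1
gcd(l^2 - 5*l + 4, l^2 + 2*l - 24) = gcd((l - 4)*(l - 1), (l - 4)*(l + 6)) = l - 4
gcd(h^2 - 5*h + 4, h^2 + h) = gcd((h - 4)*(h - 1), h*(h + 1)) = 1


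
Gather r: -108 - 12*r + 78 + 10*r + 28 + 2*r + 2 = 0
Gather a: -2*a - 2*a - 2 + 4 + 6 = 8 - 4*a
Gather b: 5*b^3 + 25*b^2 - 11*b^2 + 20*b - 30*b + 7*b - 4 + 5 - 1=5*b^3 + 14*b^2 - 3*b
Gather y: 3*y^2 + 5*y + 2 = 3*y^2 + 5*y + 2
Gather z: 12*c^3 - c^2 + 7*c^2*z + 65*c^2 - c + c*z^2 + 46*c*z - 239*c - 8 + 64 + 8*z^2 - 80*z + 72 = 12*c^3 + 64*c^2 - 240*c + z^2*(c + 8) + z*(7*c^2 + 46*c - 80) + 128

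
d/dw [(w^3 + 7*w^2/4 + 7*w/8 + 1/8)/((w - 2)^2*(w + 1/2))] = 3*(-7*w - 4)/(4*(w^3 - 6*w^2 + 12*w - 8))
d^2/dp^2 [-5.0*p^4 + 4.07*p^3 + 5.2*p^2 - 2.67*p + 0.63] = -60.0*p^2 + 24.42*p + 10.4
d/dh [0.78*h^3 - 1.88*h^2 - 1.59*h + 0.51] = 2.34*h^2 - 3.76*h - 1.59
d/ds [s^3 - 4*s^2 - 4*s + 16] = 3*s^2 - 8*s - 4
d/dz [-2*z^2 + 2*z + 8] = 2 - 4*z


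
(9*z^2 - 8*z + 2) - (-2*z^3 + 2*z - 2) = 2*z^3 + 9*z^2 - 10*z + 4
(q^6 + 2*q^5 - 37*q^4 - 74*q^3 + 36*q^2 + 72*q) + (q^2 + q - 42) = q^6 + 2*q^5 - 37*q^4 - 74*q^3 + 37*q^2 + 73*q - 42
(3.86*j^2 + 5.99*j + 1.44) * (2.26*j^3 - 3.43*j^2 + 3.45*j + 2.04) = 8.7236*j^5 + 0.297599999999999*j^4 - 3.9743*j^3 + 23.6007*j^2 + 17.1876*j + 2.9376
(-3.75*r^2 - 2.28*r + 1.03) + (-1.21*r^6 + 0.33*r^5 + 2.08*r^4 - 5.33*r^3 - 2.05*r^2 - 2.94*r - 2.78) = -1.21*r^6 + 0.33*r^5 + 2.08*r^4 - 5.33*r^3 - 5.8*r^2 - 5.22*r - 1.75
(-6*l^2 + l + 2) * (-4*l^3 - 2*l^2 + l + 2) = 24*l^5 + 8*l^4 - 16*l^3 - 15*l^2 + 4*l + 4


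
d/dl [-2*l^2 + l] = 1 - 4*l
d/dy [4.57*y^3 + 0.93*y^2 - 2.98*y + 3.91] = 13.71*y^2 + 1.86*y - 2.98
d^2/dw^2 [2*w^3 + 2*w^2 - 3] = 12*w + 4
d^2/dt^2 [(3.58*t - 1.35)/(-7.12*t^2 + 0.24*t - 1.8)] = (-(3.58*t - 1.35)*(14.24*t - 0.24)*(28.48*t - 0.48) + (152.9376*t - 20.9424)*(7.12*t^2 - 0.24*t + 1.8))/(7.12*t^2 - 0.24*t + 1.8)^3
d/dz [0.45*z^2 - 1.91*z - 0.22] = 0.9*z - 1.91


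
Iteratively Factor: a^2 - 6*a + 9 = (a - 3)*(a - 3)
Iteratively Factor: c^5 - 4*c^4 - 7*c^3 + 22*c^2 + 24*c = (c)*(c^4 - 4*c^3 - 7*c^2 + 22*c + 24) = c*(c - 3)*(c^3 - c^2 - 10*c - 8) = c*(c - 3)*(c + 1)*(c^2 - 2*c - 8) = c*(c - 3)*(c + 1)*(c + 2)*(c - 4)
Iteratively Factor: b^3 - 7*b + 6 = (b + 3)*(b^2 - 3*b + 2) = (b - 2)*(b + 3)*(b - 1)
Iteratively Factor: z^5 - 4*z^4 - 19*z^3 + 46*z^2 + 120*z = (z + 2)*(z^4 - 6*z^3 - 7*z^2 + 60*z) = (z - 4)*(z + 2)*(z^3 - 2*z^2 - 15*z) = z*(z - 4)*(z + 2)*(z^2 - 2*z - 15) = z*(z - 4)*(z + 2)*(z + 3)*(z - 5)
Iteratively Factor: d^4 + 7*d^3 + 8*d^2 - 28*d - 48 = (d + 2)*(d^3 + 5*d^2 - 2*d - 24) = (d + 2)*(d + 4)*(d^2 + d - 6) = (d - 2)*(d + 2)*(d + 4)*(d + 3)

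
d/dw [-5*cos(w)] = 5*sin(w)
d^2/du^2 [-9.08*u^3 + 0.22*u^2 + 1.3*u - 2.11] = 0.44 - 54.48*u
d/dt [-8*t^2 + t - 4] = 1 - 16*t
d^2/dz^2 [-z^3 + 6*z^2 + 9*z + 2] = 12 - 6*z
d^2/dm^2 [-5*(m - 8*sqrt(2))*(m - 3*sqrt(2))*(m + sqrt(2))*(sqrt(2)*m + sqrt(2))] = -60*sqrt(2)*m^2 - 30*sqrt(2)*m + 600*m - 260*sqrt(2) + 200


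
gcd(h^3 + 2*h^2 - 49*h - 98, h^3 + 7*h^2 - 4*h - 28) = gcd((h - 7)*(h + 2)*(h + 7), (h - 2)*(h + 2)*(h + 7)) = h^2 + 9*h + 14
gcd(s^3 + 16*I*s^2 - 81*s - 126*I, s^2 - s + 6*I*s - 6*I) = s + 6*I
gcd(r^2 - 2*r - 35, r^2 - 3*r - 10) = 1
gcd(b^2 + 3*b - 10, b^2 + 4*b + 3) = 1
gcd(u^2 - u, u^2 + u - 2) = u - 1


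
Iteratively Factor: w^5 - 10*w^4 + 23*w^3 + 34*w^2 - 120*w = (w - 5)*(w^4 - 5*w^3 - 2*w^2 + 24*w) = w*(w - 5)*(w^3 - 5*w^2 - 2*w + 24) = w*(w - 5)*(w - 3)*(w^2 - 2*w - 8) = w*(w - 5)*(w - 3)*(w + 2)*(w - 4)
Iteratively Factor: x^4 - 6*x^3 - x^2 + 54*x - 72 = (x - 4)*(x^3 - 2*x^2 - 9*x + 18) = (x - 4)*(x + 3)*(x^2 - 5*x + 6) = (x - 4)*(x - 3)*(x + 3)*(x - 2)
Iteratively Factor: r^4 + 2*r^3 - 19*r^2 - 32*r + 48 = (r + 4)*(r^3 - 2*r^2 - 11*r + 12) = (r + 3)*(r + 4)*(r^2 - 5*r + 4) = (r - 4)*(r + 3)*(r + 4)*(r - 1)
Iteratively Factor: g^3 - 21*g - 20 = (g - 5)*(g^2 + 5*g + 4) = (g - 5)*(g + 1)*(g + 4)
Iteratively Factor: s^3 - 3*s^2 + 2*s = (s - 2)*(s^2 - s) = s*(s - 2)*(s - 1)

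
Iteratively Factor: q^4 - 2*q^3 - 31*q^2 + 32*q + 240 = (q - 4)*(q^3 + 2*q^2 - 23*q - 60) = (q - 4)*(q + 4)*(q^2 - 2*q - 15) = (q - 5)*(q - 4)*(q + 4)*(q + 3)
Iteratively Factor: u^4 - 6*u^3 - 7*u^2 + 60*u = (u - 5)*(u^3 - u^2 - 12*u) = (u - 5)*(u - 4)*(u^2 + 3*u) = u*(u - 5)*(u - 4)*(u + 3)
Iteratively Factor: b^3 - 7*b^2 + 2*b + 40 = (b - 5)*(b^2 - 2*b - 8) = (b - 5)*(b - 4)*(b + 2)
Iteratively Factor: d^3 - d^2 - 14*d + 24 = (d - 3)*(d^2 + 2*d - 8) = (d - 3)*(d + 4)*(d - 2)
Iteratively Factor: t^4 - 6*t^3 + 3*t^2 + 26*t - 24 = (t - 1)*(t^3 - 5*t^2 - 2*t + 24) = (t - 3)*(t - 1)*(t^2 - 2*t - 8) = (t - 4)*(t - 3)*(t - 1)*(t + 2)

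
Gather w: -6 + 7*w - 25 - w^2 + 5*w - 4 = -w^2 + 12*w - 35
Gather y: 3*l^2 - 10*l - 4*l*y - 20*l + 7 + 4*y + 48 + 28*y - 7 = 3*l^2 - 30*l + y*(32 - 4*l) + 48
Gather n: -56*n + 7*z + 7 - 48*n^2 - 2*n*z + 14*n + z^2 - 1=-48*n^2 + n*(-2*z - 42) + z^2 + 7*z + 6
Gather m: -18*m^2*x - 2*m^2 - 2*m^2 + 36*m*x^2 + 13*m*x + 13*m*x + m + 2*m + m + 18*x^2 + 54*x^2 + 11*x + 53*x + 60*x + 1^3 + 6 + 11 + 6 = m^2*(-18*x - 4) + m*(36*x^2 + 26*x + 4) + 72*x^2 + 124*x + 24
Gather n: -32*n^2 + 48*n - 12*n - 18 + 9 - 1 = -32*n^2 + 36*n - 10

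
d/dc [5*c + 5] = 5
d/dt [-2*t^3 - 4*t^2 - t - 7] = -6*t^2 - 8*t - 1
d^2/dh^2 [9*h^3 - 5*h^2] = 54*h - 10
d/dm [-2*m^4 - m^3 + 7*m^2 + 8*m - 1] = -8*m^3 - 3*m^2 + 14*m + 8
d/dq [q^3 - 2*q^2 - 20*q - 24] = 3*q^2 - 4*q - 20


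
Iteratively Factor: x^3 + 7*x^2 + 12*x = (x + 3)*(x^2 + 4*x) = (x + 3)*(x + 4)*(x)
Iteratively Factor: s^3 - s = (s)*(s^2 - 1) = s*(s - 1)*(s + 1)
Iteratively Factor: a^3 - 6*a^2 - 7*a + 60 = (a - 5)*(a^2 - a - 12) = (a - 5)*(a + 3)*(a - 4)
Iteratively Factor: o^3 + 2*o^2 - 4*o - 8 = (o + 2)*(o^2 - 4) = (o - 2)*(o + 2)*(o + 2)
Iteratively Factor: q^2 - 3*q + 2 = (q - 2)*(q - 1)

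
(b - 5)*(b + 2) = b^2 - 3*b - 10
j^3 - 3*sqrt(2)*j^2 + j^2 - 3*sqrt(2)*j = j*(j + 1)*(j - 3*sqrt(2))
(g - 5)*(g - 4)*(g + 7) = g^3 - 2*g^2 - 43*g + 140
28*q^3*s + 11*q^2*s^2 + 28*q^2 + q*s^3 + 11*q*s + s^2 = (4*q + s)*(7*q + s)*(q*s + 1)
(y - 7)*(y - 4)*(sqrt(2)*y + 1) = sqrt(2)*y^3 - 11*sqrt(2)*y^2 + y^2 - 11*y + 28*sqrt(2)*y + 28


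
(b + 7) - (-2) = b + 9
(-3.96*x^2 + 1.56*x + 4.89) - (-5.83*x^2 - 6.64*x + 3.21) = 1.87*x^2 + 8.2*x + 1.68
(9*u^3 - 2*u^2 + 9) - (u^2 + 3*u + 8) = 9*u^3 - 3*u^2 - 3*u + 1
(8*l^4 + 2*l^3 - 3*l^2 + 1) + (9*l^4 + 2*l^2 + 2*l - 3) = 17*l^4 + 2*l^3 - l^2 + 2*l - 2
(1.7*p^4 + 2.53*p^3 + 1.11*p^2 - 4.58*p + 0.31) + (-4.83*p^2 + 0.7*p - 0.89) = 1.7*p^4 + 2.53*p^3 - 3.72*p^2 - 3.88*p - 0.58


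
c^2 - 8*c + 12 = (c - 6)*(c - 2)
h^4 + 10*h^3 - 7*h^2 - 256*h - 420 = (h - 5)*(h + 2)*(h + 6)*(h + 7)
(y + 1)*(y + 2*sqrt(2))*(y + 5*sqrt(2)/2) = y^3 + y^2 + 9*sqrt(2)*y^2/2 + 9*sqrt(2)*y/2 + 10*y + 10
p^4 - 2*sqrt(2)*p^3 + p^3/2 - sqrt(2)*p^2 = p^2*(p + 1/2)*(p - 2*sqrt(2))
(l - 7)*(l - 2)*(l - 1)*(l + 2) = l^4 - 8*l^3 + 3*l^2 + 32*l - 28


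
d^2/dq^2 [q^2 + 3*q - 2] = 2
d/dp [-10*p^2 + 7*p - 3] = 7 - 20*p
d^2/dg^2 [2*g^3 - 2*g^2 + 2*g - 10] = 12*g - 4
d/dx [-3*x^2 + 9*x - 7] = 9 - 6*x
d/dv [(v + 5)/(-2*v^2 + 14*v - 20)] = (-v^2 + 7*v + (v + 5)*(2*v - 7) - 10)/(2*(v^2 - 7*v + 10)^2)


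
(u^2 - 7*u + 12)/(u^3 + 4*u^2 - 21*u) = (u - 4)/(u*(u + 7))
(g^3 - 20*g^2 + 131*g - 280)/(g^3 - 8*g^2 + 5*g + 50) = (g^2 - 15*g + 56)/(g^2 - 3*g - 10)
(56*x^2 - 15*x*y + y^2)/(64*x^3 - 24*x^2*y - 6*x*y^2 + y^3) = (7*x - y)/(8*x^2 - 2*x*y - y^2)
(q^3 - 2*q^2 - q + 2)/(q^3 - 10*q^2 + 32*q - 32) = (q^2 - 1)/(q^2 - 8*q + 16)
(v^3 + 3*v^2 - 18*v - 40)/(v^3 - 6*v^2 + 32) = (v + 5)/(v - 4)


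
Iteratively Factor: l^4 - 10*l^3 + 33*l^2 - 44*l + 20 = (l - 1)*(l^3 - 9*l^2 + 24*l - 20) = (l - 2)*(l - 1)*(l^2 - 7*l + 10) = (l - 5)*(l - 2)*(l - 1)*(l - 2)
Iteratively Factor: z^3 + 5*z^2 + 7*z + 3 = (z + 1)*(z^2 + 4*z + 3) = (z + 1)*(z + 3)*(z + 1)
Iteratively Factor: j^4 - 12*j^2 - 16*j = (j)*(j^3 - 12*j - 16) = j*(j + 2)*(j^2 - 2*j - 8) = j*(j + 2)^2*(j - 4)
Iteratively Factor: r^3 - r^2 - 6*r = (r)*(r^2 - r - 6) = r*(r + 2)*(r - 3)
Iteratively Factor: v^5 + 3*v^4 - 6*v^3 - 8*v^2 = (v + 4)*(v^4 - v^3 - 2*v^2) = (v + 1)*(v + 4)*(v^3 - 2*v^2) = v*(v + 1)*(v + 4)*(v^2 - 2*v) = v^2*(v + 1)*(v + 4)*(v - 2)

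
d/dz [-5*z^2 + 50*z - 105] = 50 - 10*z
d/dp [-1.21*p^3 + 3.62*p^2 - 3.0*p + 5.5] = -3.63*p^2 + 7.24*p - 3.0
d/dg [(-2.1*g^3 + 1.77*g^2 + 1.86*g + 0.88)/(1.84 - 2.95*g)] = (12.39*g^3 - 16.8135*g^2 + 6.5136*g + 6.0184)/(8.7025*g^2 - 10.856*g + 3.3856)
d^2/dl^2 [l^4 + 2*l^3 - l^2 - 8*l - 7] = 12*l^2 + 12*l - 2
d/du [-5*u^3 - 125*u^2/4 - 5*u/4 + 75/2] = -15*u^2 - 125*u/2 - 5/4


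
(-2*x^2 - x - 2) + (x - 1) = -2*x^2 - 3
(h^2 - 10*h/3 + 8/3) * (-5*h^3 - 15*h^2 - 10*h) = -5*h^5 + 5*h^4/3 + 80*h^3/3 - 20*h^2/3 - 80*h/3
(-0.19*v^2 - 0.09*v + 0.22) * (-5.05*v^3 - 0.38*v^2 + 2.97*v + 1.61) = 0.9595*v^5 + 0.5267*v^4 - 1.6411*v^3 - 0.6568*v^2 + 0.5085*v + 0.3542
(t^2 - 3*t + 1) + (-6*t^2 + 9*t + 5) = -5*t^2 + 6*t + 6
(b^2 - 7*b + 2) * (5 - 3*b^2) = -3*b^4 + 21*b^3 - b^2 - 35*b + 10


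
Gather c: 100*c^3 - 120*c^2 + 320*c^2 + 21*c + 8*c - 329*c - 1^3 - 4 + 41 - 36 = 100*c^3 + 200*c^2 - 300*c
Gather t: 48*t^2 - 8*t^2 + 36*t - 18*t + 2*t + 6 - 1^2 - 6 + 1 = 40*t^2 + 20*t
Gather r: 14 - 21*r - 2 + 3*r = 12 - 18*r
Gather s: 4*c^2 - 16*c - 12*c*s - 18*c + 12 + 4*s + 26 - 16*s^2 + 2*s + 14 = 4*c^2 - 34*c - 16*s^2 + s*(6 - 12*c) + 52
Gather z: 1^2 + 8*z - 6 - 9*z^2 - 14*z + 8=-9*z^2 - 6*z + 3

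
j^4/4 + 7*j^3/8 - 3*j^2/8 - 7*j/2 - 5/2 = (j/4 + 1/4)*(j - 2)*(j + 2)*(j + 5/2)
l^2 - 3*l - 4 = (l - 4)*(l + 1)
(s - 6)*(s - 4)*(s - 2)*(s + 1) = s^4 - 11*s^3 + 32*s^2 - 4*s - 48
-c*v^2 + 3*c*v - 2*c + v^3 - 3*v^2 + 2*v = (-c + v)*(v - 2)*(v - 1)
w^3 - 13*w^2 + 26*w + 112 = (w - 8)*(w - 7)*(w + 2)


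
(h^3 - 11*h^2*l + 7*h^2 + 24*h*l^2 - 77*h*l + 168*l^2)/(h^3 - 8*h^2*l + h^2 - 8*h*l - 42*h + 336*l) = (h - 3*l)/(h - 6)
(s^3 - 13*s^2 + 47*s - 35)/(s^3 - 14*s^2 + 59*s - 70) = (s - 1)/(s - 2)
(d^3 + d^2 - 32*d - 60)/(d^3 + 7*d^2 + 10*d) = (d - 6)/d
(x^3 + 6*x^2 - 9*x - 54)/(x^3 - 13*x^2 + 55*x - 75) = (x^2 + 9*x + 18)/(x^2 - 10*x + 25)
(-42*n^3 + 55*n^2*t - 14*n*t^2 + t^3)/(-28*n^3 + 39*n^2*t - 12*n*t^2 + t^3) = (-6*n + t)/(-4*n + t)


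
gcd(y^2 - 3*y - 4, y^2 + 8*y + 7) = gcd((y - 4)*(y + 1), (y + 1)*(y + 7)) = y + 1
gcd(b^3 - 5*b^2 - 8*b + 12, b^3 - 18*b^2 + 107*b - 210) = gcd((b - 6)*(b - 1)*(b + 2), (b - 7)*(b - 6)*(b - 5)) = b - 6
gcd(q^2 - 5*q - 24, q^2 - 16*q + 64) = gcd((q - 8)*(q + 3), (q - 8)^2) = q - 8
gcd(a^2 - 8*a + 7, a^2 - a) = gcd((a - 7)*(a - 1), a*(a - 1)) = a - 1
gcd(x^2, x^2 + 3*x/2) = x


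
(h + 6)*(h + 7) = h^2 + 13*h + 42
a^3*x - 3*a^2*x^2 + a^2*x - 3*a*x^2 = a*(a - 3*x)*(a*x + x)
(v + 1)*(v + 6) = v^2 + 7*v + 6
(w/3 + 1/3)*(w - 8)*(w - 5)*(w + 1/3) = w^4/3 - 35*w^3/9 + 23*w^2/3 + 49*w/3 + 40/9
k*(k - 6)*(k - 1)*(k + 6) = k^4 - k^3 - 36*k^2 + 36*k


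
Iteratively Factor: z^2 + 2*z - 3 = (z - 1)*(z + 3)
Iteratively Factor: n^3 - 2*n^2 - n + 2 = (n - 2)*(n^2 - 1) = (n - 2)*(n - 1)*(n + 1)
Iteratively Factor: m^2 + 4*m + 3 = (m + 1)*(m + 3)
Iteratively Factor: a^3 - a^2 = (a)*(a^2 - a) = a*(a - 1)*(a)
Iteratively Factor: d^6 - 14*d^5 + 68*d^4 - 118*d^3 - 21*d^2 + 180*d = (d - 5)*(d^5 - 9*d^4 + 23*d^3 - 3*d^2 - 36*d) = (d - 5)*(d - 3)*(d^4 - 6*d^3 + 5*d^2 + 12*d) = (d - 5)*(d - 3)^2*(d^3 - 3*d^2 - 4*d) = (d - 5)*(d - 4)*(d - 3)^2*(d^2 + d) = d*(d - 5)*(d - 4)*(d - 3)^2*(d + 1)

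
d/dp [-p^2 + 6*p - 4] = 6 - 2*p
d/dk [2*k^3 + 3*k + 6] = 6*k^2 + 3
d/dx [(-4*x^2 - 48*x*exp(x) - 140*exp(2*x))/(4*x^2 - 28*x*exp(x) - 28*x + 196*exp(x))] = (-(x^2 + 12*x*exp(x) + 35*exp(2*x))*(7*x*exp(x) - 2*x - 42*exp(x) + 7) + 2*(x^2 - 7*x*exp(x) - 7*x + 49*exp(x))*(-6*x*exp(x) - x - 35*exp(2*x) - 6*exp(x)))/(x^2 - 7*x*exp(x) - 7*x + 49*exp(x))^2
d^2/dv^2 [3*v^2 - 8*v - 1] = 6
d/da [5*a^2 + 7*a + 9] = 10*a + 7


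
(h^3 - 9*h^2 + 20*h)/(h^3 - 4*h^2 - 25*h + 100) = h/(h + 5)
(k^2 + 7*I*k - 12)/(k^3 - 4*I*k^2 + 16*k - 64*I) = (k + 3*I)/(k^2 - 8*I*k - 16)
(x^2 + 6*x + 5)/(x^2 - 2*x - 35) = (x + 1)/(x - 7)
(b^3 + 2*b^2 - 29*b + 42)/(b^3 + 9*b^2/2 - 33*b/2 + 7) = 2*(b - 3)/(2*b - 1)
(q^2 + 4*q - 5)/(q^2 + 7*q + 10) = (q - 1)/(q + 2)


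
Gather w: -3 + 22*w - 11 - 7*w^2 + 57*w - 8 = -7*w^2 + 79*w - 22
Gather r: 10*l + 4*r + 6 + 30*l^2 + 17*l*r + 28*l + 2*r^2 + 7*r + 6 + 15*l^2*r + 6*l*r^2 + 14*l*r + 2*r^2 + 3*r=30*l^2 + 38*l + r^2*(6*l + 4) + r*(15*l^2 + 31*l + 14) + 12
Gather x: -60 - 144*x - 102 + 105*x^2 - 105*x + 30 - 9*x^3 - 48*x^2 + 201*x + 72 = -9*x^3 + 57*x^2 - 48*x - 60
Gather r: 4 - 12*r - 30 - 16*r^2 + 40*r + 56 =-16*r^2 + 28*r + 30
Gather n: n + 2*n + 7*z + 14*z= 3*n + 21*z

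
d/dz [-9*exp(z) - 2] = -9*exp(z)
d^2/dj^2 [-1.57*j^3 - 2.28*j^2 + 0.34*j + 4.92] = -9.42*j - 4.56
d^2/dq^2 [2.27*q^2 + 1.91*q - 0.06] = 4.54000000000000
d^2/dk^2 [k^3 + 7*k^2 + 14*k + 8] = 6*k + 14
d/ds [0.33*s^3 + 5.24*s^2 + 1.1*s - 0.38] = 0.99*s^2 + 10.48*s + 1.1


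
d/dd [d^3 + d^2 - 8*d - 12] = 3*d^2 + 2*d - 8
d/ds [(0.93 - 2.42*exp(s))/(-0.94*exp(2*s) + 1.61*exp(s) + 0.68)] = (-2.2748*exp(2*s) + 1.7484*exp(s) - 3.1429)*exp(s)/(0.8836*exp(4*s) - 3.0268*exp(3*s) + 1.3137*exp(2*s) + 2.1896*exp(s) + 0.4624)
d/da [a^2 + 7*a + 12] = 2*a + 7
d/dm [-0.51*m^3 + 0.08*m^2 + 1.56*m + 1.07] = -1.53*m^2 + 0.16*m + 1.56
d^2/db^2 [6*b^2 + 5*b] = 12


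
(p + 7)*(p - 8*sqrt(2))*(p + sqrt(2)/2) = p^3 - 15*sqrt(2)*p^2/2 + 7*p^2 - 105*sqrt(2)*p/2 - 8*p - 56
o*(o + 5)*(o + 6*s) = o^3 + 6*o^2*s + 5*o^2 + 30*o*s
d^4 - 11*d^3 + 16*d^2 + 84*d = d*(d - 7)*(d - 6)*(d + 2)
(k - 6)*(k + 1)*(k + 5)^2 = k^4 + 5*k^3 - 31*k^2 - 185*k - 150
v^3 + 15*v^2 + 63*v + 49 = (v + 1)*(v + 7)^2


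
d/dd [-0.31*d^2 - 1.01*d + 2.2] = -0.62*d - 1.01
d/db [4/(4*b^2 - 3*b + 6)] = 4*(3 - 8*b)/(4*b^2 - 3*b + 6)^2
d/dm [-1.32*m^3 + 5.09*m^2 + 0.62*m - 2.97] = -3.96*m^2 + 10.18*m + 0.62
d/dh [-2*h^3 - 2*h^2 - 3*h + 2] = -6*h^2 - 4*h - 3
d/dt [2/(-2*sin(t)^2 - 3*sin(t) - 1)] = 2*(4*sin(t) + 3)*cos(t)/(2*sin(t)^2 + 3*sin(t) + 1)^2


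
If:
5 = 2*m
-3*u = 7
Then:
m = 5/2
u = -7/3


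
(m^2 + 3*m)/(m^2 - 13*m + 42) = m*(m + 3)/(m^2 - 13*m + 42)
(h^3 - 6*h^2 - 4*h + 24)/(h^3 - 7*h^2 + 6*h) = (h^2 - 4)/(h*(h - 1))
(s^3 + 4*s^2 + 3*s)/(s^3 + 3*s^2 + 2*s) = (s + 3)/(s + 2)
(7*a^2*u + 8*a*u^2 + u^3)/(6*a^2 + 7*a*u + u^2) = u*(7*a + u)/(6*a + u)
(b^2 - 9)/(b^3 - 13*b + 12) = (b + 3)/(b^2 + 3*b - 4)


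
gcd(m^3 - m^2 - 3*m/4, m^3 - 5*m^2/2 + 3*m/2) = m^2 - 3*m/2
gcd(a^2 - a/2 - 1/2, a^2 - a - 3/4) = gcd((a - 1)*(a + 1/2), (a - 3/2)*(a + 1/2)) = a + 1/2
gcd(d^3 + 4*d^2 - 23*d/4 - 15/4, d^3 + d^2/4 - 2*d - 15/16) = d^2 - d - 3/4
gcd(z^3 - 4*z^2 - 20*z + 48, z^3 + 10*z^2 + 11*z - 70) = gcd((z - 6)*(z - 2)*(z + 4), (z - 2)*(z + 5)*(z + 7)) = z - 2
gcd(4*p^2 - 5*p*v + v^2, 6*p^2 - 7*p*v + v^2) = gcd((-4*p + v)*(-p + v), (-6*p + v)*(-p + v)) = p - v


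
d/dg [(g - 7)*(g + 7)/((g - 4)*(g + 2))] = 2*(-g^2 + 41*g - 49)/(g^4 - 4*g^3 - 12*g^2 + 32*g + 64)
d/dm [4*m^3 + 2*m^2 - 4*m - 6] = 12*m^2 + 4*m - 4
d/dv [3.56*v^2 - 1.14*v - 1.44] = 7.12*v - 1.14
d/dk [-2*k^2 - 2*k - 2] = -4*k - 2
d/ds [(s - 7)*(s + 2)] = 2*s - 5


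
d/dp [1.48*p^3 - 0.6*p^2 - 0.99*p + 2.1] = 4.44*p^2 - 1.2*p - 0.99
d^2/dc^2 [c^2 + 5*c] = 2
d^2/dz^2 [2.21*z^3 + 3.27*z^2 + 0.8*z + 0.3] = 13.26*z + 6.54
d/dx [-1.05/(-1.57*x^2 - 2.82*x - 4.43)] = (-3.297*x - 2.961)/(1.57*x^2 + 2.82*x + 4.43)^2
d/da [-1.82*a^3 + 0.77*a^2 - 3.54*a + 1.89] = -5.46*a^2 + 1.54*a - 3.54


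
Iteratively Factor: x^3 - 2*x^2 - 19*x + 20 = (x + 4)*(x^2 - 6*x + 5) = (x - 1)*(x + 4)*(x - 5)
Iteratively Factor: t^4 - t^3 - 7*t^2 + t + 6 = (t + 1)*(t^3 - 2*t^2 - 5*t + 6) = (t + 1)*(t + 2)*(t^2 - 4*t + 3) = (t - 3)*(t + 1)*(t + 2)*(t - 1)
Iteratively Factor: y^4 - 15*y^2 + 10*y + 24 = (y + 1)*(y^3 - y^2 - 14*y + 24) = (y - 3)*(y + 1)*(y^2 + 2*y - 8) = (y - 3)*(y + 1)*(y + 4)*(y - 2)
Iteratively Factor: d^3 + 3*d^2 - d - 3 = (d - 1)*(d^2 + 4*d + 3) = (d - 1)*(d + 1)*(d + 3)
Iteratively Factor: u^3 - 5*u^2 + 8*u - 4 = (u - 2)*(u^2 - 3*u + 2) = (u - 2)^2*(u - 1)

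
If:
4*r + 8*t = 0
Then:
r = -2*t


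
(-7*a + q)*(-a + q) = 7*a^2 - 8*a*q + q^2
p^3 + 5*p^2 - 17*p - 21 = (p - 3)*(p + 1)*(p + 7)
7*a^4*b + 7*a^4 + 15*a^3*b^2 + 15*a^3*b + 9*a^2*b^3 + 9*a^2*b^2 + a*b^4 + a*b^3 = (a + b)^2*(7*a + b)*(a*b + a)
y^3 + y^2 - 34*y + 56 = (y - 4)*(y - 2)*(y + 7)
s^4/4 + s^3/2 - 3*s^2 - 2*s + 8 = (s/4 + 1/2)*(s - 2)^2*(s + 4)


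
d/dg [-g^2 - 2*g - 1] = -2*g - 2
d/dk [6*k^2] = 12*k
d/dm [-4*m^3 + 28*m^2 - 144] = 4*m*(14 - 3*m)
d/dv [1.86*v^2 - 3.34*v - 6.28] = 3.72*v - 3.34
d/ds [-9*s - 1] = -9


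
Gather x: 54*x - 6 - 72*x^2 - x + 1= -72*x^2 + 53*x - 5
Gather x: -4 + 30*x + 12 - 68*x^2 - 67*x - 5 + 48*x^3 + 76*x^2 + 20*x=48*x^3 + 8*x^2 - 17*x + 3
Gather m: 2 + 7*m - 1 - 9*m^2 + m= -9*m^2 + 8*m + 1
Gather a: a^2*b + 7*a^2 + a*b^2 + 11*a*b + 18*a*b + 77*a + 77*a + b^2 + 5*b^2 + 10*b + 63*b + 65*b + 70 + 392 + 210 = a^2*(b + 7) + a*(b^2 + 29*b + 154) + 6*b^2 + 138*b + 672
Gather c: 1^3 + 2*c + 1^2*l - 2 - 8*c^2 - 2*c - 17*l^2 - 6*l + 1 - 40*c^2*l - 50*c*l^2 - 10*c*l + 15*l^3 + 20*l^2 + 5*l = c^2*(-40*l - 8) + c*(-50*l^2 - 10*l) + 15*l^3 + 3*l^2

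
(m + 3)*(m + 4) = m^2 + 7*m + 12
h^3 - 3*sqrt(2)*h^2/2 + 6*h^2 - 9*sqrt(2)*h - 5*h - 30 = (h + 6)*(h - 5*sqrt(2)/2)*(h + sqrt(2))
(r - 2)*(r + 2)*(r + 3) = r^3 + 3*r^2 - 4*r - 12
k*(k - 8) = k^2 - 8*k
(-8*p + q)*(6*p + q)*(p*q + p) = -48*p^3*q - 48*p^3 - 2*p^2*q^2 - 2*p^2*q + p*q^3 + p*q^2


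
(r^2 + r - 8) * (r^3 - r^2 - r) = r^5 - 10*r^3 + 7*r^2 + 8*r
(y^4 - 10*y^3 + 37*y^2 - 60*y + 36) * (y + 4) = y^5 - 6*y^4 - 3*y^3 + 88*y^2 - 204*y + 144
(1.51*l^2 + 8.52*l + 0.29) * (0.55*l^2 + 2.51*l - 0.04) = 0.8305*l^4 + 8.4761*l^3 + 21.4843*l^2 + 0.3871*l - 0.0116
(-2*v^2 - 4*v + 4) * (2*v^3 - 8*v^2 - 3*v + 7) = -4*v^5 + 8*v^4 + 46*v^3 - 34*v^2 - 40*v + 28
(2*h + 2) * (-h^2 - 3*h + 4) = -2*h^3 - 8*h^2 + 2*h + 8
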